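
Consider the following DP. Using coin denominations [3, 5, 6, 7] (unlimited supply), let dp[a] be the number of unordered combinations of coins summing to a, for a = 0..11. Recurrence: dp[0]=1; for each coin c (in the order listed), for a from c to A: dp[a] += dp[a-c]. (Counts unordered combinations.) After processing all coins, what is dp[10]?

2

after  coin     0     1     2     3     4     5     6     7     8     9    10    11
          3     1     0     0     1     0     0     1     0     0     1     0     0
          5     1     0     0     1     0     1     1     0     1     1     1     1
          6     1     0     0     1     0     1     2     0     1     2     1     2
          7     1     0     0     1     0     1     2     1     1     2     2     2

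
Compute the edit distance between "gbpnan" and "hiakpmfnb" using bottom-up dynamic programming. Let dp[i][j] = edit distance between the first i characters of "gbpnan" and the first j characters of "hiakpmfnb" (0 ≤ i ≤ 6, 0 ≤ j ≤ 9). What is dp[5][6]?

6

   ''  h  i  a  k  p  m  f  n  b
''  0  1  2  3  4  5  6  7  8  9
 g  1  1  2  3  4  5  6  7  8  9
 b  2  2  2  3  4  5  6  7  8  8
 p  3  3  3  3  4  4  5  6  7  8
 n  4  4  4  4  4  5  5  6  6  7
 a  5  5  5  4  5  5  6  6  7  7
 n  6  6  6  5  5  6  6  7  6  7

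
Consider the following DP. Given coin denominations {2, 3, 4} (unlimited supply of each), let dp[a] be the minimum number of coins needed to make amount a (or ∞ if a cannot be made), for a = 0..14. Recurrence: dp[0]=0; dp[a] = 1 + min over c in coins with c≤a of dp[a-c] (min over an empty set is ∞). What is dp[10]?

3

 a  0  1  2  3  4  5  6  7  8  9 10 11 12 13 14
dp  0  -  1  1  1  2  2  2  2  3  3  3  3  4  4
(- denotes ∞ / unreachable)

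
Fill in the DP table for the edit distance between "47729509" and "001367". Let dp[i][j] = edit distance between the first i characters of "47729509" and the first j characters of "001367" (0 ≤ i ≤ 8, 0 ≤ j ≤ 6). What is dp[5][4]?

5

   ''  0  0  1  3  6  7
''  0  1  2  3  4  5  6
 4  1  1  2  3  4  5  6
 7  2  2  2  3  4  5  5
 7  3  3  3  3  4  5  5
 2  4  4  4  4  4  5  6
 9  5  5  5  5  5  5  6
 5  6  6  6  6  6  6  6
 0  7  6  6  7  7  7  7
 9  8  7  7  7  8  8  8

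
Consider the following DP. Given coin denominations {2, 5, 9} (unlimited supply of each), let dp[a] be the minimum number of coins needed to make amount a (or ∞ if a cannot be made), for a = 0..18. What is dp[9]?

 a  0  1  2  3  4  5  6  7  8  9 10 11 12 13 14 15 16 17 18
dp  0  -  1  -  2  1  3  2  4  1  2  2  3  3  2  3  3  4  2
(- denotes ∞ / unreachable)

1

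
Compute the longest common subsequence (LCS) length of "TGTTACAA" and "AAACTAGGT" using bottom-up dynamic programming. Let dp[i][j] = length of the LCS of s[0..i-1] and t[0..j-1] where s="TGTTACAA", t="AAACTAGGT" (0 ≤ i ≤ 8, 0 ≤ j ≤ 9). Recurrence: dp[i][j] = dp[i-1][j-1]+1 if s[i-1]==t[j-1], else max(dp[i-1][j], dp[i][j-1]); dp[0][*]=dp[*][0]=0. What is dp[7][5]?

   ''  A  A  A  C  T  A  G  G  T
''  0  0  0  0  0  0  0  0  0  0
 T  0  0  0  0  0  1  1  1  1  1
 G  0  0  0  0  0  1  1  2  2  2
 T  0  0  0  0  0  1  1  2  2  3
 T  0  0  0  0  0  1  1  2  2  3
 A  0  1  1  1  1  1  2  2  2  3
 C  0  1  1  1  2  2  2  2  2  3
 A  0  1  2  2  2  2  3  3  3  3
 A  0  1  2  3  3  3  3  3  3  3

2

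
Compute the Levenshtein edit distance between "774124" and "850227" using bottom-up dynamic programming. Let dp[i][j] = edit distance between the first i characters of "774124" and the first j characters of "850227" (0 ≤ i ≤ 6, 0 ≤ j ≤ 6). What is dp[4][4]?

   ''  8  5  0  2  2  7
''  0  1  2  3  4  5  6
 7  1  1  2  3  4  5  5
 7  2  2  2  3  4  5  5
 4  3  3  3  3  4  5  6
 1  4  4  4  4  4  5  6
 2  5  5  5  5  4  4  5
 4  6  6  6  6  5  5  5

4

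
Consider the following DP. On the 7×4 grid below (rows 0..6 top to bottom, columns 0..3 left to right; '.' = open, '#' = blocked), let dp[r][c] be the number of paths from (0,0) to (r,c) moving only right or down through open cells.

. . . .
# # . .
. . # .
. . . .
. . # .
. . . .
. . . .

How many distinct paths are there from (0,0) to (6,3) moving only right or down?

r\c   0   1   2   3
  0   1   1   1   1
  1   0   0   1   2
  2   0   0   0   2
  3   0   0   0   2
  4   0   0   0   2
  5   0   0   0   2
  6   0   0   0   2

2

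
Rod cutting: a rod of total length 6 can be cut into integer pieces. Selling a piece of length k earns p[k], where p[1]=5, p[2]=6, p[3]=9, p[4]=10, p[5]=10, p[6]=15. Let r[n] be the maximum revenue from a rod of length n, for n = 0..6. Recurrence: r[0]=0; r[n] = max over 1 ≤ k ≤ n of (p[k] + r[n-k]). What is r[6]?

30

   n    0    1    2    3    4    5    6
r[n]    0    5   10   15   20   25   30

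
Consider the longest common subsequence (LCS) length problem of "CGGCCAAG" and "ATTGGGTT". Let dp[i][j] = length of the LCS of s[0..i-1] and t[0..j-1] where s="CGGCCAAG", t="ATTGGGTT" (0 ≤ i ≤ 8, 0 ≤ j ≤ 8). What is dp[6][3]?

1

   ''  A  T  T  G  G  G  T  T
''  0  0  0  0  0  0  0  0  0
 C  0  0  0  0  0  0  0  0  0
 G  0  0  0  0  1  1  1  1  1
 G  0  0  0  0  1  2  2  2  2
 C  0  0  0  0  1  2  2  2  2
 C  0  0  0  0  1  2  2  2  2
 A  0  1  1  1  1  2  2  2  2
 A  0  1  1  1  1  2  2  2  2
 G  0  1  1  1  2  2  3  3  3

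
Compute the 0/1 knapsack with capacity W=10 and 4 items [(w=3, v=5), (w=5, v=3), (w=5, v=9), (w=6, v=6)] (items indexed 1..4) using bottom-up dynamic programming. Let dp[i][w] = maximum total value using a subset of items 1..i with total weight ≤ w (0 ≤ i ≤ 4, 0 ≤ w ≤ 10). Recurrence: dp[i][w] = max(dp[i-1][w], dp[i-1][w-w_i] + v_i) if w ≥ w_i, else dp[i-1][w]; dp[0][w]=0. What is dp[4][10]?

i\w   0   1   2   3   4   5   6   7   8   9  10
  0   0   0   0   0   0   0   0   0   0   0   0
  1   0   0   0   5   5   5   5   5   5   5   5
  2   0   0   0   5   5   5   5   5   8   8   8
  3   0   0   0   5   5   9   9   9  14  14  14
  4   0   0   0   5   5   9   9   9  14  14  14

14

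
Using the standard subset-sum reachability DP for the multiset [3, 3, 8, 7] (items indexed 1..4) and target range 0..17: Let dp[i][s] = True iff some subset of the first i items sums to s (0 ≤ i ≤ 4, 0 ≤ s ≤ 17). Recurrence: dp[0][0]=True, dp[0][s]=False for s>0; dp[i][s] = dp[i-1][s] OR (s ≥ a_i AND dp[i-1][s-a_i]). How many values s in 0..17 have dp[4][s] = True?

10

i\s   0   1   2   3   4   5   6   7   8   9  10  11  12  13  14  15  16  17
  0   T   F   F   F   F   F   F   F   F   F   F   F   F   F   F   F   F   F
  1   T   F   F   T   F   F   F   F   F   F   F   F   F   F   F   F   F   F
  2   T   F   F   T   F   F   T   F   F   F   F   F   F   F   F   F   F   F
  3   T   F   F   T   F   F   T   F   T   F   F   T   F   F   T   F   F   F
  4   T   F   F   T   F   F   T   T   T   F   T   T   F   T   T   T   F   F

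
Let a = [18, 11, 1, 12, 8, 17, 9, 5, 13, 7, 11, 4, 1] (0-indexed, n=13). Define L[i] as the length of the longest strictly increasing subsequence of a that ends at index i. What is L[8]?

   i    0    1    2    3    4    5    6    7    8    9   10   11   12
a[i]   18   11    1   12    8   17    9    5   13    7   11    4    1
L[i]    1    1    1    2    2    3    3    2    4    3    4    2    1

4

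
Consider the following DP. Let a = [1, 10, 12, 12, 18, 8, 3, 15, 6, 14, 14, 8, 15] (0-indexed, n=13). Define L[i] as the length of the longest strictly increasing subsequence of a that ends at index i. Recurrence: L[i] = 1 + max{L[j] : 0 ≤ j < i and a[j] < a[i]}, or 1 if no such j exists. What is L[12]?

5

   i    0    1    2    3    4    5    6    7    8    9   10   11   12
a[i]    1   10   12   12   18    8    3   15    6   14   14    8   15
L[i]    1    2    3    3    4    2    2    4    3    4    4    4    5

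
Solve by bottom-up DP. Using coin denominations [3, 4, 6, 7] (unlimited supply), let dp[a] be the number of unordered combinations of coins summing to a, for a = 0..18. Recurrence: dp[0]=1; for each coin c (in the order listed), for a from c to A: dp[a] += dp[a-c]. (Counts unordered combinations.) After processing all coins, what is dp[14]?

after  coin     0     1     2     3     4     5     6     7     8     9    10    11    12    13    14    15    16    17    18
          3     1     0     0     1     0     0     1     0     0     1     0     0     1     0     0     1     0     0     1
          4     1     0     0     1     1     0     1     1     1     1     1     1     2     1     1     2     2     1     2
          6     1     0     0     1     1     0     2     1     1     2     2     1     4     2     2     4     4     2     6
          7     1     0     0     1     1     0     2     2     1     2     3     2     4     4     4     5     6     5     8

4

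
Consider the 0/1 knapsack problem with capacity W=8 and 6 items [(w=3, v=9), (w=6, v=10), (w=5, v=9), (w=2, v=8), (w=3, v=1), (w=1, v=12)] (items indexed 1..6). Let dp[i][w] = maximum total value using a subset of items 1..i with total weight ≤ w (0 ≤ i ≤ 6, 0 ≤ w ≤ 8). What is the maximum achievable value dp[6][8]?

29

i\w   0   1   2   3   4   5   6   7   8
  0   0   0   0   0   0   0   0   0   0
  1   0   0   0   9   9   9   9   9   9
  2   0   0   0   9   9   9  10  10  10
  3   0   0   0   9   9   9  10  10  18
  4   0   0   8   9   9  17  17  17  18
  5   0   0   8   9   9  17  17  17  18
  6   0  12  12  20  21  21  29  29  29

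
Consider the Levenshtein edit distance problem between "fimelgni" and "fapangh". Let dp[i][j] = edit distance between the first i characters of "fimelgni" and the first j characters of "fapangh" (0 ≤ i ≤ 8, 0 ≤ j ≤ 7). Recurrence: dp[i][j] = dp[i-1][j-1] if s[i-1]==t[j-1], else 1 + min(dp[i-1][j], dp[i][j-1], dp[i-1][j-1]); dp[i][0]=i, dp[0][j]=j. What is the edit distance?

6

   ''  f  a  p  a  n  g  h
''  0  1  2  3  4  5  6  7
 f  1  0  1  2  3  4  5  6
 i  2  1  1  2  3  4  5  6
 m  3  2  2  2  3  4  5  6
 e  4  3  3  3  3  4  5  6
 l  5  4  4  4  4  4  5  6
 g  6  5  5  5  5  5  4  5
 n  7  6  6  6  6  5  5  5
 i  8  7  7  7  7  6  6  6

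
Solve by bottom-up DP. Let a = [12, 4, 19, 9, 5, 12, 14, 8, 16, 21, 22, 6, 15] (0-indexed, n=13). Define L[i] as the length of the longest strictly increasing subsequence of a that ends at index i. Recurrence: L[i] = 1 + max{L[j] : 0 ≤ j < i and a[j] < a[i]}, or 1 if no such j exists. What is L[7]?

   i    0    1    2    3    4    5    6    7    8    9   10   11   12
a[i]   12    4   19    9    5   12   14    8   16   21   22    6   15
L[i]    1    1    2    2    2    3    4    3    5    6    7    3    5

3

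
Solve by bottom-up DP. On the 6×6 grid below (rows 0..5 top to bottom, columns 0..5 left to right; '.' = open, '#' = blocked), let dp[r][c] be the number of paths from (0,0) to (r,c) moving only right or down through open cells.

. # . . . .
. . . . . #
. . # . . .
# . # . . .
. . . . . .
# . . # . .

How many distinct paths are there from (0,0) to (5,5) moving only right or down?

17

r\c   0   1   2   3   4   5
  0   1   0   0   0   0   0
  1   1   1   1   1   1   0
  2   1   2   0   1   2   2
  3   0   2   0   1   3   5
  4   0   2   2   3   6  11
  5   0   2   4   0   6  17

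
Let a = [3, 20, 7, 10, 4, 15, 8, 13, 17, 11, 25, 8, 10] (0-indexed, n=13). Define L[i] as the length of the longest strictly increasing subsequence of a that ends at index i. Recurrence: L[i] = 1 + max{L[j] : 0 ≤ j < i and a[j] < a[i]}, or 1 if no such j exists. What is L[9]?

4

   i    0    1    2    3    4    5    6    7    8    9   10   11   12
a[i]    3   20    7   10    4   15    8   13   17   11   25    8   10
L[i]    1    2    2    3    2    4    3    4    5    4    6    3    4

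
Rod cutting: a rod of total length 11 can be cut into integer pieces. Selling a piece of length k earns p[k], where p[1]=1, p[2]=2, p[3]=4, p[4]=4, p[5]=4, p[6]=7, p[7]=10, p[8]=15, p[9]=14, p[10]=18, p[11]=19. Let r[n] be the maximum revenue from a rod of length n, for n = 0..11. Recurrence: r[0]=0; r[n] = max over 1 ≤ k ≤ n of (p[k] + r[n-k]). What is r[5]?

   n    0    1    2    3    4    5    6    7    8    9   10   11
r[n]    0    1    2    4    5    6    8   10   15   16   18   19

6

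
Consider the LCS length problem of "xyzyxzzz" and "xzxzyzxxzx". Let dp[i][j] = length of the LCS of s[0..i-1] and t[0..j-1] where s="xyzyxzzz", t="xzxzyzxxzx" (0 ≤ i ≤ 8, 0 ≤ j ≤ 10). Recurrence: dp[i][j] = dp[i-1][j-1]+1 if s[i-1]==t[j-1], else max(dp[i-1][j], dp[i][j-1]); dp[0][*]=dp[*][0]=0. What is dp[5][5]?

3

   ''  x  z  x  z  y  z  x  x  z  x
''  0  0  0  0  0  0  0  0  0  0  0
 x  0  1  1  1  1  1  1  1  1  1  1
 y  0  1  1  1  1  2  2  2  2  2  2
 z  0  1  2  2  2  2  3  3  3  3  3
 y  0  1  2  2  2  3  3  3  3  3  3
 x  0  1  2  3  3  3  3  4  4  4  4
 z  0  1  2  3  4  4  4  4  4  5  5
 z  0  1  2  3  4  4  5  5  5  5  5
 z  0  1  2  3  4  4  5  5  5  6  6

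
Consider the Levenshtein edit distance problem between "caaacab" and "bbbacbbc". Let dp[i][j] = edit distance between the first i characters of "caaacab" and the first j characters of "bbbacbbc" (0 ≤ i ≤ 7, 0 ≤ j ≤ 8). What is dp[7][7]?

   ''  b  b  b  a  c  b  b  c
''  0  1  2  3  4  5  6  7  8
 c  1  1  2  3  4  4  5  6  7
 a  2  2  2  3  3  4  5  6  7
 a  3  3  3  3  3  4  5  6  7
 a  4  4  4  4  3  4  5  6  7
 c  5  5  5  5  4  3  4  5  6
 a  6  6  6  6  5  4  4  5  6
 b  7  6  6  6  6  5  4  4  5

4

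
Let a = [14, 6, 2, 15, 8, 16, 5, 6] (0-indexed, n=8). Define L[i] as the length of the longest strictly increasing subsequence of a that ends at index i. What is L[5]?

3

   i    0    1    2    3    4    5    6    7
a[i]   14    6    2   15    8   16    5    6
L[i]    1    1    1    2    2    3    2    3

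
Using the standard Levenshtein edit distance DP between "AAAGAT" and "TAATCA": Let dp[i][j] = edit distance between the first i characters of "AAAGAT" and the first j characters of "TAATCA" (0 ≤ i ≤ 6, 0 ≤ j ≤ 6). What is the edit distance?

4

   ''  T  A  A  T  C  A
''  0  1  2  3  4  5  6
 A  1  1  1  2  3  4  5
 A  2  2  1  1  2  3  4
 A  3  3  2  1  2  3  3
 G  4  4  3  2  2  3  4
 A  5  5  4  3  3  3  3
 T  6  5  5  4  3  4  4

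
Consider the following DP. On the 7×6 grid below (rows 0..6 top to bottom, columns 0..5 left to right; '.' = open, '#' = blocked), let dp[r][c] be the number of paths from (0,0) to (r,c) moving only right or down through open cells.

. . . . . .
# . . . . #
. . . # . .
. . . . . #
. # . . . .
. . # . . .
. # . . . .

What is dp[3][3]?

4

r\c   0   1   2   3   4   5
  0   1   1   1   1   1   1
  1   0   1   2   3   4   0
  2   0   1   3   0   4   4
  3   0   1   4   4   8   0
  4   0   0   4   8  16  16
  5   0   0   0   8  24  40
  6   0   0   0   8  32  72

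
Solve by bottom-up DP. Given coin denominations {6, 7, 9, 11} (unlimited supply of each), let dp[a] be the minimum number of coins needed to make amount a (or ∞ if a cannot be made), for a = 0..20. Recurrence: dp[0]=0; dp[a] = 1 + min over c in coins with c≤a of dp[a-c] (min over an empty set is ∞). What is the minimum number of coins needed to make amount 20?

2

 a  0  1  2  3  4  5  6  7  8  9 10 11 12 13 14 15 16 17 18 19 20
dp  0  -  -  -  -  -  1  1  -  1  -  1  2  2  2  2  2  2  2  3  2
(- denotes ∞ / unreachable)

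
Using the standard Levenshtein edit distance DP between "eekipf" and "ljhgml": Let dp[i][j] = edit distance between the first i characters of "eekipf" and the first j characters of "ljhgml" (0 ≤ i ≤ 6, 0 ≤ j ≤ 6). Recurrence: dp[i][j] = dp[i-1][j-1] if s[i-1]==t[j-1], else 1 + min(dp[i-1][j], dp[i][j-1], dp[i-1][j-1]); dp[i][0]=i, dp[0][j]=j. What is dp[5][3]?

   ''  l  j  h  g  m  l
''  0  1  2  3  4  5  6
 e  1  1  2  3  4  5  6
 e  2  2  2  3  4  5  6
 k  3  3  3  3  4  5  6
 i  4  4  4  4  4  5  6
 p  5  5  5  5  5  5  6
 f  6  6  6  6  6  6  6

5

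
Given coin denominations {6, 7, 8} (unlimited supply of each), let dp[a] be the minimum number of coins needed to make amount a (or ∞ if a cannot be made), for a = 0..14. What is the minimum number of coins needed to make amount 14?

 a  0  1  2  3  4  5  6  7  8  9 10 11 12 13 14
dp  0  -  -  -  -  -  1  1  1  -  -  -  2  2  2
(- denotes ∞ / unreachable)

2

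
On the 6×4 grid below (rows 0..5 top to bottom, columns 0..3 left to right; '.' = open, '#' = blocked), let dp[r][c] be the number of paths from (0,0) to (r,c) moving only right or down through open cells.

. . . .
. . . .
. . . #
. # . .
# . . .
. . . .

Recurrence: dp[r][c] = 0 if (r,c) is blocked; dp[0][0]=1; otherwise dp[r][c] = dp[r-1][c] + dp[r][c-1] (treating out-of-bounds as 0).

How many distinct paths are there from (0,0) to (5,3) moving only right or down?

r\c   0   1   2   3
  0   1   1   1   1
  1   1   2   3   4
  2   1   3   6   0
  3   1   0   6   6
  4   0   0   6  12
  5   0   0   6  18

18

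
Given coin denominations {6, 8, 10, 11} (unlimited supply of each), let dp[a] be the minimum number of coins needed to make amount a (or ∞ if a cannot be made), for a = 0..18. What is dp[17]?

 a  0  1  2  3  4  5  6  7  8  9 10 11 12 13 14 15 16 17 18
dp  0  -  -  -  -  -  1  -  1  -  1  1  2  -  2  -  2  2  2
(- denotes ∞ / unreachable)

2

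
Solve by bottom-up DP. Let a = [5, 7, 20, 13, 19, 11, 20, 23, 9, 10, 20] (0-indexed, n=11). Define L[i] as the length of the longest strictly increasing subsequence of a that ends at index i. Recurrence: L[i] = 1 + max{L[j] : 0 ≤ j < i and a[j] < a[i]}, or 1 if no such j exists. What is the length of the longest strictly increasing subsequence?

   i    0    1    2    3    4    5    6    7    8    9   10
a[i]    5    7   20   13   19   11   20   23    9   10   20
L[i]    1    2    3    3    4    3    5    6    3    4    5

6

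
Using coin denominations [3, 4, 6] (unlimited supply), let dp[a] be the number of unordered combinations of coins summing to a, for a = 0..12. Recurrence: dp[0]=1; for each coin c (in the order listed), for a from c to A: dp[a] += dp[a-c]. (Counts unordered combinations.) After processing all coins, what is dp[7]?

after  coin     0     1     2     3     4     5     6     7     8     9    10    11    12
          3     1     0     0     1     0     0     1     0     0     1     0     0     1
          4     1     0     0     1     1     0     1     1     1     1     1     1     2
          6     1     0     0     1     1     0     2     1     1     2     2     1     4

1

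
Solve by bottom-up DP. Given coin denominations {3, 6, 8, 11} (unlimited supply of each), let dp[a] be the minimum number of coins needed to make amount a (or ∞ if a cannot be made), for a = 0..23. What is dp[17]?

 a  0  1  2  3  4  5  6  7  8  9 10 11 12 13 14 15 16 17 18 19 20 21 22 23
dp  0  -  -  1  -  -  1  -  1  2  -  1  2  -  2  3  2  2  3  2  3  4  2  3
(- denotes ∞ / unreachable)

2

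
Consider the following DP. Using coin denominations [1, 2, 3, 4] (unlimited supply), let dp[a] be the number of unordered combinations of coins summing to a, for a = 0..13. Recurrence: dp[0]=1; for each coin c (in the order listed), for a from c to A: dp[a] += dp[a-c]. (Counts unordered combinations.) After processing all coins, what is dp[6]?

9

after  coin     0     1     2     3     4     5     6     7     8     9    10    11    12    13
          1     1     1     1     1     1     1     1     1     1     1     1     1     1     1
          2     1     1     2     2     3     3     4     4     5     5     6     6     7     7
          3     1     1     2     3     4     5     7     8    10    12    14    16    19    21
          4     1     1     2     3     5     6     9    11    15    18    23    27    34    39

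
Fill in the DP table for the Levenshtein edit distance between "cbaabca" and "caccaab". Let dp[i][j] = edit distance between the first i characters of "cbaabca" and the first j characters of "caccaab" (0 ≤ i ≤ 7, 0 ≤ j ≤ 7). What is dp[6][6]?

5

   ''  c  a  c  c  a  a  b
''  0  1  2  3  4  5  6  7
 c  1  0  1  2  3  4  5  6
 b  2  1  1  2  3  4  5  5
 a  3  2  1  2  3  3  4  5
 a  4  3  2  2  3  3  3  4
 b  5  4  3  3  3  4  4  3
 c  6  5  4  3  3  4  5  4
 a  7  6  5  4  4  3  4  5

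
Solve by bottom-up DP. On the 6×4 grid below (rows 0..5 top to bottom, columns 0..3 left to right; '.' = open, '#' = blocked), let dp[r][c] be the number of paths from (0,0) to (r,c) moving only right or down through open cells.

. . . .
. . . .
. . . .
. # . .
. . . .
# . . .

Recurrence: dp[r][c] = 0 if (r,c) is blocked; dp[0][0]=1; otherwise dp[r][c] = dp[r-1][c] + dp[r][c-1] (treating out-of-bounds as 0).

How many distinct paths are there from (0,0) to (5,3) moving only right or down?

31

r\c   0   1   2   3
  0   1   1   1   1
  1   1   2   3   4
  2   1   3   6  10
  3   1   0   6  16
  4   1   1   7  23
  5   0   1   8  31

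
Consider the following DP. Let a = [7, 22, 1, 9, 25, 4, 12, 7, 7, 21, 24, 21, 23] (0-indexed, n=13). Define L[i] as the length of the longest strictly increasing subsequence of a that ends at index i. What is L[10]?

   i    0    1    2    3    4    5    6    7    8    9   10   11   12
a[i]    7   22    1    9   25    4   12    7    7   21   24   21   23
L[i]    1    2    1    2    3    2    3    3    3    4    5    4    5

5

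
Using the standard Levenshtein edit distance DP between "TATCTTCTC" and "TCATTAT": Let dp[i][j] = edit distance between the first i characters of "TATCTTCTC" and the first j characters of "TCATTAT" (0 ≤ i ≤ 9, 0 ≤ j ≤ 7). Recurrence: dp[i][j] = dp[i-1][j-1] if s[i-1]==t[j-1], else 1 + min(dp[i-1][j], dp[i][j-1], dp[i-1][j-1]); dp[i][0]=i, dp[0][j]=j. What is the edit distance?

5

   ''  T  C  A  T  T  A  T
''  0  1  2  3  4  5  6  7
 T  1  0  1  2  3  4  5  6
 A  2  1  1  1  2  3  4  5
 T  3  2  2  2  1  2  3  4
 C  4  3  2  3  2  2  3  4
 T  5  4  3  3  3  2  3  3
 T  6  5  4  4  3  3  3  3
 C  7  6  5  5  4  4  4  4
 T  8  7  6  6  5  4  5  4
 C  9  8  7  7  6  5  5  5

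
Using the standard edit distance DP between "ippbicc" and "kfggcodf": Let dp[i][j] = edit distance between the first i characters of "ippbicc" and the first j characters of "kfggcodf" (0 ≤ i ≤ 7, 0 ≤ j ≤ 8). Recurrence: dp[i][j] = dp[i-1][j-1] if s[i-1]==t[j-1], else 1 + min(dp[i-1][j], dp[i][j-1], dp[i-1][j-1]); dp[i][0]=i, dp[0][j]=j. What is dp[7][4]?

   ''  k  f  g  g  c  o  d  f
''  0  1  2  3  4  5  6  7  8
 i  1  1  2  3  4  5  6  7  8
 p  2  2  2  3  4  5  6  7  8
 p  3  3  3  3  4  5  6  7  8
 b  4  4  4  4  4  5  6  7  8
 i  5  5  5  5  5  5  6  7  8
 c  6  6  6  6  6  5  6  7  8
 c  7  7  7  7  7  6  6  7  8

7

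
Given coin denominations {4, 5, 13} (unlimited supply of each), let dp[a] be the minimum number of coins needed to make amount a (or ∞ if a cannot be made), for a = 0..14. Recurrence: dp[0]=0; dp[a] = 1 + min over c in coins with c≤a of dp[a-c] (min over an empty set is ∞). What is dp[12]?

3

 a  0  1  2  3  4  5  6  7  8  9 10 11 12 13 14
dp  0  -  -  -  1  1  -  -  2  2  2  -  3  1  3
(- denotes ∞ / unreachable)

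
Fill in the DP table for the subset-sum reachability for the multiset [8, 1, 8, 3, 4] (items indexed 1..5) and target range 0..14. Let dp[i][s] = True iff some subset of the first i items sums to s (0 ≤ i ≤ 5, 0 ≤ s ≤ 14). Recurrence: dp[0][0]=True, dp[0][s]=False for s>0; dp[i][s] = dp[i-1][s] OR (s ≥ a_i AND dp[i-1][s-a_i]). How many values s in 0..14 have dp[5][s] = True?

i\s   0   1   2   3   4   5   6   7   8   9  10  11  12  13  14
  0   T   F   F   F   F   F   F   F   F   F   F   F   F   F   F
  1   T   F   F   F   F   F   F   F   T   F   F   F   F   F   F
  2   T   T   F   F   F   F   F   F   T   T   F   F   F   F   F
  3   T   T   F   F   F   F   F   F   T   T   F   F   F   F   F
  4   T   T   F   T   T   F   F   F   T   T   F   T   T   F   F
  5   T   T   F   T   T   T   F   T   T   T   F   T   T   T   F

11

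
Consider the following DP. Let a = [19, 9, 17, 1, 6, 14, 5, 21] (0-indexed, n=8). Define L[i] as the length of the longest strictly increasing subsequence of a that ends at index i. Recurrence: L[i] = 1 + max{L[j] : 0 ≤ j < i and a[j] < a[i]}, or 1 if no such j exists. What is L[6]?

2

   i    0    1    2    3    4    5    6    7
a[i]   19    9   17    1    6   14    5   21
L[i]    1    1    2    1    2    3    2    4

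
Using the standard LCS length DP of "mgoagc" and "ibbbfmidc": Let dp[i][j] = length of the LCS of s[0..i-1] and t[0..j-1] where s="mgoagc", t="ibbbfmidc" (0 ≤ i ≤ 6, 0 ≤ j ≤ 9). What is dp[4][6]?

1

   ''  i  b  b  b  f  m  i  d  c
''  0  0  0  0  0  0  0  0  0  0
 m  0  0  0  0  0  0  1  1  1  1
 g  0  0  0  0  0  0  1  1  1  1
 o  0  0  0  0  0  0  1  1  1  1
 a  0  0  0  0  0  0  1  1  1  1
 g  0  0  0  0  0  0  1  1  1  1
 c  0  0  0  0  0  0  1  1  1  2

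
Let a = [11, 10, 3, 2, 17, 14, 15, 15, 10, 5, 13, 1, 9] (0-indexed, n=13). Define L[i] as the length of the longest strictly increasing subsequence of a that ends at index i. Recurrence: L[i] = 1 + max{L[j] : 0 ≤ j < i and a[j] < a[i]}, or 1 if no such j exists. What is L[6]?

   i    0    1    2    3    4    5    6    7    8    9   10   11   12
a[i]   11   10    3    2   17   14   15   15   10    5   13    1    9
L[i]    1    1    1    1    2    2    3    3    2    2    3    1    3

3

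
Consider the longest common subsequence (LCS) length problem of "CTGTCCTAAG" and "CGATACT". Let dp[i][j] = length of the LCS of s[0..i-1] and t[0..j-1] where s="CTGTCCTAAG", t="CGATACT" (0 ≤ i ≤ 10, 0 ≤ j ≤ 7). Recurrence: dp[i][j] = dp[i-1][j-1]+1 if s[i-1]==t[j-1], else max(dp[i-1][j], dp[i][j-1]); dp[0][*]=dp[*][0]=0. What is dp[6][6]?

4

   ''  C  G  A  T  A  C  T
''  0  0  0  0  0  0  0  0
 C  0  1  1  1  1  1  1  1
 T  0  1  1  1  2  2  2  2
 G  0  1  2  2  2  2  2  2
 T  0  1  2  2  3  3  3  3
 C  0  1  2  2  3  3  4  4
 C  0  1  2  2  3  3  4  4
 T  0  1  2  2  3  3  4  5
 A  0  1  2  3  3  4  4  5
 A  0  1  2  3  3  4  4  5
 G  0  1  2  3  3  4  4  5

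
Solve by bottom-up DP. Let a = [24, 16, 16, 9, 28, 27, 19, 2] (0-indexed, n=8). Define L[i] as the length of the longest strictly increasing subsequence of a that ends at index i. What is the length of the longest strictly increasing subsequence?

   i    0    1    2    3    4    5    6    7
a[i]   24   16   16    9   28   27   19    2
L[i]    1    1    1    1    2    2    2    1

2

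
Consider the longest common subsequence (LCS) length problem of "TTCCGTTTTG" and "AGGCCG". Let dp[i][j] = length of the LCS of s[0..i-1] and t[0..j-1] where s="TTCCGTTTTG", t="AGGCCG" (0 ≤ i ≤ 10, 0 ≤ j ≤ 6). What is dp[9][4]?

1

   ''  A  G  G  C  C  G
''  0  0  0  0  0  0  0
 T  0  0  0  0  0  0  0
 T  0  0  0  0  0  0  0
 C  0  0  0  0  1  1  1
 C  0  0  0  0  1  2  2
 G  0  0  1  1  1  2  3
 T  0  0  1  1  1  2  3
 T  0  0  1  1  1  2  3
 T  0  0  1  1  1  2  3
 T  0  0  1  1  1  2  3
 G  0  0  1  2  2  2  3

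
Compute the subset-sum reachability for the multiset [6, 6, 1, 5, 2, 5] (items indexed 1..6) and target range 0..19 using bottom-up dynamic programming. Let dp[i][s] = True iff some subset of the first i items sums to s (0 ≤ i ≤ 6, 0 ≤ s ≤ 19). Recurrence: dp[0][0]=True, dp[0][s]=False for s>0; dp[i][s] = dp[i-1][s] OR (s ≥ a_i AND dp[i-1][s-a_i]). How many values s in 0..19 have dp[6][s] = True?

i\s   0   1   2   3   4   5   6   7   8   9  10  11  12  13  14  15  16  17  18  19
  0   T   F   F   F   F   F   F   F   F   F   F   F   F   F   F   F   F   F   F   F
  1   T   F   F   F   F   F   T   F   F   F   F   F   F   F   F   F   F   F   F   F
  2   T   F   F   F   F   F   T   F   F   F   F   F   T   F   F   F   F   F   F   F
  3   T   T   F   F   F   F   T   T   F   F   F   F   T   T   F   F   F   F   F   F
  4   T   T   F   F   F   T   T   T   F   F   F   T   T   T   F   F   F   T   T   F
  5   T   T   T   T   F   T   T   T   T   T   F   T   T   T   T   T   F   T   T   T
  6   T   T   T   T   F   T   T   T   T   T   T   T   T   T   T   T   T   T   T   T

19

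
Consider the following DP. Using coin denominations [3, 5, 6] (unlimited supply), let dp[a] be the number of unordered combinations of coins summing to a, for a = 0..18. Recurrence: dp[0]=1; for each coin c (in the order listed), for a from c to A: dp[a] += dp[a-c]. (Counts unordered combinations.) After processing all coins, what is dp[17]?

after  coin     0     1     2     3     4     5     6     7     8     9    10    11    12    13    14    15    16    17    18
          3     1     0     0     1     0     0     1     0     0     1     0     0     1     0     0     1     0     0     1
          5     1     0     0     1     0     1     1     0     1     1     1     1     1     1     1     2     1     1     2
          6     1     0     0     1     0     1     2     0     1     2     1     2     3     1     2     4     2     3     5

3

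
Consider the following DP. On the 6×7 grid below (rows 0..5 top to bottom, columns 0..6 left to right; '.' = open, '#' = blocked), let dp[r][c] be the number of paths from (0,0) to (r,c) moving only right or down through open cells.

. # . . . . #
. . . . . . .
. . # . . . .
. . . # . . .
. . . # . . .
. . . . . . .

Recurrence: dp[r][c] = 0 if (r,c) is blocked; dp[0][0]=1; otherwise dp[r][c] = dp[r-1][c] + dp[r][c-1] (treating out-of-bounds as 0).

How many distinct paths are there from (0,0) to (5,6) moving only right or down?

37

r\c   0   1   2   3   4   5   6
  0   1   0   0   0   0   0   0
  1   1   1   1   1   1   1   1
  2   1   2   0   1   2   3   4
  3   1   3   3   0   2   5   9
  4   1   4   7   0   2   7  16
  5   1   5  12  12  14  21  37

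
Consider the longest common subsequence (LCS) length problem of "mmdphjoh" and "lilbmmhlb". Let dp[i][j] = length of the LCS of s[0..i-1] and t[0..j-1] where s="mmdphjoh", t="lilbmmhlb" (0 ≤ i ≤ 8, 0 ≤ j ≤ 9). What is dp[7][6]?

2

   ''  l  i  l  b  m  m  h  l  b
''  0  0  0  0  0  0  0  0  0  0
 m  0  0  0  0  0  1  1  1  1  1
 m  0  0  0  0  0  1  2  2  2  2
 d  0  0  0  0  0  1  2  2  2  2
 p  0  0  0  0  0  1  2  2  2  2
 h  0  0  0  0  0  1  2  3  3  3
 j  0  0  0  0  0  1  2  3  3  3
 o  0  0  0  0  0  1  2  3  3  3
 h  0  0  0  0  0  1  2  3  3  3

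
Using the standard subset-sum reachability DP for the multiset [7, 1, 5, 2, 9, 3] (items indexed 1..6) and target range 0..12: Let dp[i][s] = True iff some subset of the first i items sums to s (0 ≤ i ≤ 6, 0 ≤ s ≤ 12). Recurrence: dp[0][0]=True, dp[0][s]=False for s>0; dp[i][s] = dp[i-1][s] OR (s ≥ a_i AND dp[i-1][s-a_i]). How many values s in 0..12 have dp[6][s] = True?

i\s   0   1   2   3   4   5   6   7   8   9  10  11  12
  0   T   F   F   F   F   F   F   F   F   F   F   F   F
  1   T   F   F   F   F   F   F   T   F   F   F   F   F
  2   T   T   F   F   F   F   F   T   T   F   F   F   F
  3   T   T   F   F   F   T   T   T   T   F   F   F   T
  4   T   T   T   T   F   T   T   T   T   T   T   F   T
  5   T   T   T   T   F   T   T   T   T   T   T   T   T
  6   T   T   T   T   T   T   T   T   T   T   T   T   T

13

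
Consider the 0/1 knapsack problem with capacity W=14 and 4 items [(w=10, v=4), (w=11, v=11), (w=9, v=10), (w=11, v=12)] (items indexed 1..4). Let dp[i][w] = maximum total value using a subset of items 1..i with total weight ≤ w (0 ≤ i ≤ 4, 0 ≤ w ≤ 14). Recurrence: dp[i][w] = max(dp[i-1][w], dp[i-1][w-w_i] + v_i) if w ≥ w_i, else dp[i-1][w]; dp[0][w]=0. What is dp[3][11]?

11

i\w   0   1   2   3   4   5   6   7   8   9  10  11  12  13  14
  0   0   0   0   0   0   0   0   0   0   0   0   0   0   0   0
  1   0   0   0   0   0   0   0   0   0   0   4   4   4   4   4
  2   0   0   0   0   0   0   0   0   0   0   4  11  11  11  11
  3   0   0   0   0   0   0   0   0   0  10  10  11  11  11  11
  4   0   0   0   0   0   0   0   0   0  10  10  12  12  12  12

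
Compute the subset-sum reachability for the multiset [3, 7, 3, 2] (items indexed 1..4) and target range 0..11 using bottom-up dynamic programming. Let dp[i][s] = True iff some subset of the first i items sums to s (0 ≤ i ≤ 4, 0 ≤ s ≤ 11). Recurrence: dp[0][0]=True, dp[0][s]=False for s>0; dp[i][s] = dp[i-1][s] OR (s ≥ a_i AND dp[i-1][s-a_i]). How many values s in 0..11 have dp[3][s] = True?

i\s   0   1   2   3   4   5   6   7   8   9  10  11
  0   T   F   F   F   F   F   F   F   F   F   F   F
  1   T   F   F   T   F   F   F   F   F   F   F   F
  2   T   F   F   T   F   F   F   T   F   F   T   F
  3   T   F   F   T   F   F   T   T   F   F   T   F
  4   T   F   T   T   F   T   T   T   T   T   T   F

5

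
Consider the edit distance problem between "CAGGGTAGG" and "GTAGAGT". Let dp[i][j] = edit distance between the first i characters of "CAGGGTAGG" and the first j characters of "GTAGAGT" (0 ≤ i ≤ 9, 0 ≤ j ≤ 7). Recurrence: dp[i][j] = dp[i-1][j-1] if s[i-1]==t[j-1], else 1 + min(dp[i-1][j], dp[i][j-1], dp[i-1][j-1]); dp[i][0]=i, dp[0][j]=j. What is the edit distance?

   ''  G  T  A  G  A  G  T
''  0  1  2  3  4  5  6  7
 C  1  1  2  3  4  5  6  7
 A  2  2  2  2  3  4  5  6
 G  3  2  3  3  2  3  4  5
 G  4  3  3  4  3  3  3  4
 G  5  4  4  4  4  4  3  4
 T  6  5  4  5  5  5  4  3
 A  7  6  5  4  5  5  5  4
 G  8  7  6  5  4  5  5  5
 G  9  8  7  6  5  5  5  6

6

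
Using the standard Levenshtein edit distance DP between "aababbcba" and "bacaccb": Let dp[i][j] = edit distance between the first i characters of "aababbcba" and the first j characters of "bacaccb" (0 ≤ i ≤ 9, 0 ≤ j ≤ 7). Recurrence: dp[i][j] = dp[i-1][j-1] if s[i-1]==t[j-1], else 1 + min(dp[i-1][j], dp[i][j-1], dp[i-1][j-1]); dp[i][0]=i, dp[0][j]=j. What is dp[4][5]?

3

   ''  b  a  c  a  c  c  b
''  0  1  2  3  4  5  6  7
 a  1  1  1  2  3  4  5  6
 a  2  2  1  2  2  3  4  5
 b  3  2  2  2  3  3  4  4
 a  4  3  2  3  2  3  4  5
 b  5  4  3  3  3  3  4  4
 b  6  5  4  4  4  4  4  4
 c  7  6  5  4  5  4  4  5
 b  8  7  6  5  5  5  5  4
 a  9  8  7  6  5  6  6  5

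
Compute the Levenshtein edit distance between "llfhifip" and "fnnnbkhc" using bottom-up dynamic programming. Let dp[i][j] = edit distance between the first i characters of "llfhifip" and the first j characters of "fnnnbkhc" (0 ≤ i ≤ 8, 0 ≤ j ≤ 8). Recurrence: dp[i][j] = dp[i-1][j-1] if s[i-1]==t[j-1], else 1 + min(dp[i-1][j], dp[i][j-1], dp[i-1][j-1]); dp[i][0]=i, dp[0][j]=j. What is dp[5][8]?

7

   ''  f  n  n  n  b  k  h  c
''  0  1  2  3  4  5  6  7  8
 l  1  1  2  3  4  5  6  7  8
 l  2  2  2  3  4  5  6  7  8
 f  3  2  3  3  4  5  6  7  8
 h  4  3  3  4  4  5  6  6  7
 i  5  4  4  4  5  5  6  7  7
 f  6  5  5  5  5  6  6  7  8
 i  7  6  6  6  6  6  7  7  8
 p  8  7  7  7  7  7  7  8  8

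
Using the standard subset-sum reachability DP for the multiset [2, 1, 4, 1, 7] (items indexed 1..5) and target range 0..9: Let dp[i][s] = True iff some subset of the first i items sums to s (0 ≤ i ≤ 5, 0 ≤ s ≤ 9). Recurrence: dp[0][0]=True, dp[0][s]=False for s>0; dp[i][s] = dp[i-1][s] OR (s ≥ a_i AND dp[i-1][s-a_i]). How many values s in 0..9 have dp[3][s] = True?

i\s   0   1   2   3   4   5   6   7   8   9
  0   T   F   F   F   F   F   F   F   F   F
  1   T   F   T   F   F   F   F   F   F   F
  2   T   T   T   T   F   F   F   F   F   F
  3   T   T   T   T   T   T   T   T   F   F
  4   T   T   T   T   T   T   T   T   T   F
  5   T   T   T   T   T   T   T   T   T   T

8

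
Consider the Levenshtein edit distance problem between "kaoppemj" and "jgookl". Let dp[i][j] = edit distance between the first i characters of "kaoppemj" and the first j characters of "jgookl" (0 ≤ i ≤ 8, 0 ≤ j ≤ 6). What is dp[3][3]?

2

   ''  j  g  o  o  k  l
''  0  1  2  3  4  5  6
 k  1  1  2  3  4  4  5
 a  2  2  2  3  4  5  5
 o  3  3  3  2  3  4  5
 p  4  4  4  3  3  4  5
 p  5  5  5  4  4  4  5
 e  6  6  6  5  5  5  5
 m  7  7  7  6  6  6  6
 j  8  7  8  7  7  7  7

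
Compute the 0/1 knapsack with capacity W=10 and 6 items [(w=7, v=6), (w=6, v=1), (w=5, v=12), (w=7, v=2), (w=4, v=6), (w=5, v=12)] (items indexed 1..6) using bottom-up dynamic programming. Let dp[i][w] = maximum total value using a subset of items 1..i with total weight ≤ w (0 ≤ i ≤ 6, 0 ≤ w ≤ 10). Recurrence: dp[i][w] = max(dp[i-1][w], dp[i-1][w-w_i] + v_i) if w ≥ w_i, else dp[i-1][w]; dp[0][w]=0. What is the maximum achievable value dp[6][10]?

i\w   0   1   2   3   4   5   6   7   8   9  10
  0   0   0   0   0   0   0   0   0   0   0   0
  1   0   0   0   0   0   0   0   6   6   6   6
  2   0   0   0   0   0   0   1   6   6   6   6
  3   0   0   0   0   0  12  12  12  12  12  12
  4   0   0   0   0   0  12  12  12  12  12  12
  5   0   0   0   0   6  12  12  12  12  18  18
  6   0   0   0   0   6  12  12  12  12  18  24

24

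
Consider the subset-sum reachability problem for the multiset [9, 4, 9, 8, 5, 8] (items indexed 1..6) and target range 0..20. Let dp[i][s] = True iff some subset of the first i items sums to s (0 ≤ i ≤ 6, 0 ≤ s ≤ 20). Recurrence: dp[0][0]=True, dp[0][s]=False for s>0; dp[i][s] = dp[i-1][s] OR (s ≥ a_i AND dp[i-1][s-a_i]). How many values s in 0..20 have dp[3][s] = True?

5

i\s   0   1   2   3   4   5   6   7   8   9  10  11  12  13  14  15  16  17  18  19  20
  0   T   F   F   F   F   F   F   F   F   F   F   F   F   F   F   F   F   F   F   F   F
  1   T   F   F   F   F   F   F   F   F   T   F   F   F   F   F   F   F   F   F   F   F
  2   T   F   F   F   T   F   F   F   F   T   F   F   F   T   F   F   F   F   F   F   F
  3   T   F   F   F   T   F   F   F   F   T   F   F   F   T   F   F   F   F   T   F   F
  4   T   F   F   F   T   F   F   F   T   T   F   F   T   T   F   F   F   T   T   F   F
  5   T   F   F   F   T   T   F   F   T   T   F   F   T   T   T   F   F   T   T   F   F
  6   T   F   F   F   T   T   F   F   T   T   F   F   T   T   T   F   T   T   T   F   T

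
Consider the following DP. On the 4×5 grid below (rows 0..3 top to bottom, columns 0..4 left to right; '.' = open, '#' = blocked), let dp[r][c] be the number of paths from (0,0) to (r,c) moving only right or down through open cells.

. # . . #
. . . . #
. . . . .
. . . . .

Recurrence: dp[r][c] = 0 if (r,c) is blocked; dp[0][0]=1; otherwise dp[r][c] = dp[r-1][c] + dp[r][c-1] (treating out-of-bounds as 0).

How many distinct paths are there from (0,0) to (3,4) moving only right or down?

r\c   0   1   2   3   4
  0   1   0   0   0   0
  1   1   1   1   1   0
  2   1   2   3   4   4
  3   1   3   6  10  14

14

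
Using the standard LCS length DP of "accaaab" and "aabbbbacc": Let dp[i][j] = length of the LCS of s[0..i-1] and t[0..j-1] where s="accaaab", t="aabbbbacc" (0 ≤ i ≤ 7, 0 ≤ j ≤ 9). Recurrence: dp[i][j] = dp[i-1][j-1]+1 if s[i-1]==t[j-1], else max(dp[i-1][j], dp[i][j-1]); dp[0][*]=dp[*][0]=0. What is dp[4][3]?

   ''  a  a  b  b  b  b  a  c  c
''  0  0  0  0  0  0  0  0  0  0
 a  0  1  1  1  1  1  1  1  1  1
 c  0  1  1  1  1  1  1  1  2  2
 c  0  1  1  1  1  1  1  1  2  3
 a  0  1  2  2  2  2  2  2  2  3
 a  0  1  2  2  2  2  2  3  3  3
 a  0  1  2  2  2  2  2  3  3  3
 b  0  1  2  3  3  3  3  3  3  3

2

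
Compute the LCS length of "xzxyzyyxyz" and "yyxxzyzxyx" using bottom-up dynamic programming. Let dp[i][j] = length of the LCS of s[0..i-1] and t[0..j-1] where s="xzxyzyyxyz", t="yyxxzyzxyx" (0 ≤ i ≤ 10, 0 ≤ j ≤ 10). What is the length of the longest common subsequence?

6

   ''  y  y  x  x  z  y  z  x  y  x
''  0  0  0  0  0  0  0  0  0  0  0
 x  0  0  0  1  1  1  1  1  1  1  1
 z  0  0  0  1  1  2  2  2  2  2  2
 x  0  0  0  1  2  2  2  2  3  3  3
 y  0  1  1  1  2  2  3  3  3  4  4
 z  0  1  1  1  2  3  3  4  4  4  4
 y  0  1  2  2  2  3  4  4  4  5  5
 y  0  1  2  2  2  3  4  4  4  5  5
 x  0  1  2  3  3  3  4  4  5  5  6
 y  0  1  2  3  3  3  4  4  5  6  6
 z  0  1  2  3  3  4  4  5  5  6  6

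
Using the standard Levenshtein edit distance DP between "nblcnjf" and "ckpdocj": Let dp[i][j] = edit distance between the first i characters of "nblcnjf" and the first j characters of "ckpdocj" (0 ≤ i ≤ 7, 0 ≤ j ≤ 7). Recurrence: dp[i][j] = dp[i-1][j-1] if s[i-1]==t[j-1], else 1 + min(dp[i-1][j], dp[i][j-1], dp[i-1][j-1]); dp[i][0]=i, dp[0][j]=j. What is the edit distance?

   ''  c  k  p  d  o  c  j
''  0  1  2  3  4  5  6  7
 n  1  1  2  3  4  5  6  7
 b  2  2  2  3  4  5  6  7
 l  3  3  3  3  4  5  6  7
 c  4  3  4  4  4  5  5  6
 n  5  4  4  5  5  5  6  6
 j  6  5  5  5  6  6  6  6
 f  7  6  6  6  6  7  7  7

7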